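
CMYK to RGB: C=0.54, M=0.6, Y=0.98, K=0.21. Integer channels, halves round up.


R = 255 × (1-C) × (1-K) = 255 × 0.46 × 0.79 = 92.667 → 93
G = 255 × (1-M) × (1-K) = 255 × 0.40 × 0.79 = 80.58 → 81
B = 255 × (1-Y) × (1-K) = 255 × 0.02 × 0.79 = 4.029 → 4
= RGB(93, 81, 4)


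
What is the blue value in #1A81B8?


Color: #1A81B8
R = 1A = 26
G = 81 = 129
B = B8 = 184
Blue = 184


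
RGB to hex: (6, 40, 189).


R = 6 → 06 (hex)
G = 40 → 28 (hex)
B = 189 → BD (hex)
Hex = #0628BD


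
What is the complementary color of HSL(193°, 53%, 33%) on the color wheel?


Complement = opposite side of color wheel = hue + 180°
H' = (193 + 180) mod 360 = 13°
S and L unchanged.
= HSL(13°, 53%, 33%)


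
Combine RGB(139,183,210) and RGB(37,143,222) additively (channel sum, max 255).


Additive: each channel = min(255, C₁+C₂)
R: 139+37 = 176 → 176
G: 183+143 = 326 → 255
B: 210+222 = 432 → 255
= RGB(176, 255, 255)


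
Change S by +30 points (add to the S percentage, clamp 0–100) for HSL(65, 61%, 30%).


Original S = 61%
Adjustment = +30 percentage points
New S = 61 + (30) = 91
Clamp to [0, 100] → 91
= HSL(65°, 91%, 30%)


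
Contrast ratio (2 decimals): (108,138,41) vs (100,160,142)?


Linearize each sRGB channel c=v/255: c/12.92 if c ≤ 0.04045 else ((c+0.055)/1.055)^2.4
L = 0.2126×R_lin + 0.7152×G_lin + 0.0722×B_lin
Color 1 (108,138,41):
  R=108: 108/255≈0.4235 > 0.04045 → ((0.4235+0.055)/1.055)^2.4 ≈ 0.14996
  G=138: 138/255≈0.5412 > 0.04045 → ((0.5412+0.055)/1.055)^2.4 ≈ 0.25415
  B=41: 41/255≈0.1608 > 0.04045 → ((0.1608+0.055)/1.055)^2.4 ≈ 0.02217
  L1 = 0.2126×0.14996 + 0.7152×0.25415 + 0.0722×0.02217 ≈ 0.21525
Color 2 (100,160,142):
  R=100: 100/255≈0.3922 > 0.04045 → ((0.3922+0.055)/1.055)^2.4 ≈ 0.12744
  G=160: 160/255≈0.6275 > 0.04045 → ((0.6275+0.055)/1.055)^2.4 ≈ 0.35153
  B=142: 142/255≈0.5569 > 0.04045 → ((0.5569+0.055)/1.055)^2.4 ≈ 0.27050
  L2 = 0.2126×0.12744 + 0.7152×0.35153 + 0.0722×0.27050 ≈ 0.29804
Lighter = 0.29804, Darker = 0.21525
Ratio = (L_lighter + 0.05) / (L_darker + 0.05)
Ratio = (0.29804 + 0.05) / (0.21525 + 0.05) = 0.34804 / 0.26525 ≈ 1.3121
Ratio ≈ 1.31:1


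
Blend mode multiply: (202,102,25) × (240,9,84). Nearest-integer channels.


Multiply: C = A×B/255, rounded to nearest integer
R: 202×240/255 = 48480/255 ≈ 190.118 → 190
G: 102×9/255 = 918/255 ≈ 3.600 → 4
B: 25×84/255 = 2100/255 ≈ 8.235 → 8
= RGB(190, 4, 8)


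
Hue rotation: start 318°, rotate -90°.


New hue = (H + rotation) mod 360
New hue = (318 -90) mod 360
= 228 mod 360
= 228°


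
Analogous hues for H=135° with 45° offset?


Base hue: 135°
Left analog: (135 - 45) mod 360 = 90°
Right analog: (135 + 45) mod 360 = 180°
Analogous hues = 90° and 180°


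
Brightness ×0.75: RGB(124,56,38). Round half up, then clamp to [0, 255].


Multiply each channel by 0.75, round half up, clamp to [0, 255]
R: 124×0.75 = 93
G: 56×0.75 = 42
B: 38×0.75 = 28.5 → round → 29
= RGB(93, 42, 29)


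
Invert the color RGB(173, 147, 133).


Invert: (255-R, 255-G, 255-B)
R: 255-173 = 82
G: 255-147 = 108
B: 255-133 = 122
= RGB(82, 108, 122)


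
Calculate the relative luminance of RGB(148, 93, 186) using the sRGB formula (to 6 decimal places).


Linearize each channel (sRGB transfer function): c = v/255; c_lin = c/12.92 if c ≤ 0.04045, else ((c+0.055)/1.055)^2.4
  R: 148/255 ≈ 0.580392 > 0.04045 → ((0.580392+0.055)/1.055)^2.4 ≈ 0.296138
  G: 93/255 ≈ 0.364706 > 0.04045 → ((0.364706+0.055)/1.055)^2.4 ≈ 0.109462
  B: 186/255 ≈ 0.729412 > 0.04045 → ((0.729412+0.055)/1.055)^2.4 ≈ 0.491021
R_lin = 0.296138, G_lin = 0.109462, B_lin = 0.491021
L = 0.2126×R + 0.7152×G + 0.0722×B
L = 0.2126×0.296138 + 0.7152×0.109462 + 0.0722×0.491021
L ≈ 0.176698


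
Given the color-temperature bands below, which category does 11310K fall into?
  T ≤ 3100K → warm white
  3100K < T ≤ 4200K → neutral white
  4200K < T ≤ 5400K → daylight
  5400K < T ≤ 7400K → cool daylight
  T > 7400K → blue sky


Temperature: 11310K
11310K > 7400K → blue sky
Classification: blue sky


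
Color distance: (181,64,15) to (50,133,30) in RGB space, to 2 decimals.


d = √[(R₁-R₂)² + (G₁-G₂)² + (B₁-B₂)²]
d = √[(181-50)² + (64-133)² + (15-30)²]
d = √[17161 + 4761 + 225]
d = √22147
d ≈ 148.82


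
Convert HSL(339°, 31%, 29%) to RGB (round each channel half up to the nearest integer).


H=339°, S=0.31, L=0.29
C = (1-|2L-1|)×S = (1-|-0.42|)×0.31 = 0.1798
H' = H/60 = 339/60 ≈ 5.6500; X = C×(1-|H' mod 2 - 1|) = 0.06293
m = L - C/2 = 0.29 - 0.0899 = 0.2001
Sector ⌊H'⌋ = 5 → (R',G',B') = (0.1798, 0.0, 0.06293)
RGB = ((R'+m)×255, (G'+m)×255, (B'+m)×255) = (96.8745, 51.0255, 67.07265)
Round half up → RGB(97, 51, 67)


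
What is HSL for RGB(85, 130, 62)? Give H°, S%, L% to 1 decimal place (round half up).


Normalize: R'=85/255≈0.3333, G'=130/255≈0.5098, B'=62/255≈0.2431
Max=130/255, Min=62/255, Δ=Max-Min=68/255
L = (Max+Min)/2 = (130+62)/510 = 192/510 = 0.37647… → L = 37.6%
L ≤ 0.5 → S = Δ/(Max+Min) = 68/(130+62) = 68/192 = 0.35416… → S = 35.4%
(the 1/255 factors cancel in S and H, so raw channel differences can be used)
Max is G' → H = 60 × ((B-R)/Δ + 2) = 60 × ((62-85)/68 + 2)
  -23/68 + 2 = -0.3382… + 2 = 1.6617…
  H = 60 × 1.6617… = 99.705…° → H = 99.7°
= HSL(99.7°, 35.4%, 37.6%)


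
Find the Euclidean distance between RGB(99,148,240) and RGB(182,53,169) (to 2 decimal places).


d = √[(R₁-R₂)² + (G₁-G₂)² + (B₁-B₂)²]
d = √[(99-182)² + (148-53)² + (240-169)²]
d = √[6889 + 9025 + 5041]
d = √20955
d ≈ 144.76


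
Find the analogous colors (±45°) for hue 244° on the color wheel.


Base hue: 244°
Left analog: (244 - 45) mod 360 = 199°
Right analog: (244 + 45) mod 360 = 289°
Analogous hues = 199° and 289°


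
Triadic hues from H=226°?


Triadic: equally spaced at 120° intervals
H1 = 226°
H2 = (226 + 120) mod 360 = 346°
H3 = (226 + 240) mod 360 = 106°
Triadic = 226°, 346°, 106°


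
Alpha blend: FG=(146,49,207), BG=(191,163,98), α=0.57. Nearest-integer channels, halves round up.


C = α×F + (1-α)×B, with 1-α = 0.43
R: 0.57×146 + 0.43×191 = 83.22 + 82.13 = 165.35 → 165
G: 0.57×49 + 0.43×163 = 27.93 + 70.09 = 98.02 → 98
B: 0.57×207 + 0.43×98 = 117.99 + 42.14 = 160.13 → 160
= RGB(165, 98, 160)


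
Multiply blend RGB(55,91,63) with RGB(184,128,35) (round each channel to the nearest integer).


Multiply: C = A×B/255, rounded to nearest integer
R: 55×184/255 = 10120/255 ≈ 39.686 → 40
G: 91×128/255 = 11648/255 ≈ 45.678 → 46
B: 63×35/255 = 2205/255 ≈ 8.647 → 9
= RGB(40, 46, 9)


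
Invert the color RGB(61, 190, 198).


Invert: (255-R, 255-G, 255-B)
R: 255-61 = 194
G: 255-190 = 65
B: 255-198 = 57
= RGB(194, 65, 57)


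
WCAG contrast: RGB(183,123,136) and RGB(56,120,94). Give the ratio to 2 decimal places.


Linearize each sRGB channel c=v/255: c/12.92 if c ≤ 0.04045 else ((c+0.055)/1.055)^2.4
L = 0.2126×R_lin + 0.7152×G_lin + 0.0722×B_lin
Color 1 (183,123,136):
  R=183: 183/255≈0.7176 > 0.04045 → ((0.7176+0.055)/1.055)^2.4 ≈ 0.47353
  G=123: 123/255≈0.4824 > 0.04045 → ((0.4824+0.055)/1.055)^2.4 ≈ 0.19807
  B=136: 136/255≈0.5333 > 0.04045 → ((0.5333+0.055)/1.055)^2.4 ≈ 0.24620
  L1 = 0.2126×0.47353 + 0.7152×0.19807 + 0.0722×0.24620 ≈ 0.26011
Color 2 (56,120,94):
  R=56: 56/255≈0.2196 > 0.04045 → ((0.2196+0.055)/1.055)^2.4 ≈ 0.03955
  G=120: 120/255≈0.4706 > 0.04045 → ((0.4706+0.055)/1.055)^2.4 ≈ 0.18782
  B=94: 94/255≈0.3686 > 0.04045 → ((0.3686+0.055)/1.055)^2.4 ≈ 0.11193
  L2 = 0.2126×0.03955 + 0.7152×0.18782 + 0.0722×0.11193 ≈ 0.15082
Lighter = 0.26011, Darker = 0.15082
Ratio = (L_lighter + 0.05) / (L_darker + 0.05)
Ratio = (0.26011 + 0.05) / (0.15082 + 0.05) = 0.31011 / 0.20082 ≈ 1.5442
Ratio ≈ 1.54:1


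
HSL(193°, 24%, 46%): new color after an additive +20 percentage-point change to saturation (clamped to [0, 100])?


Original S = 24%
Adjustment = +20 percentage points
New S = 24 + (20) = 44
Clamp to [0, 100] → 44
= HSL(193°, 44%, 46%)


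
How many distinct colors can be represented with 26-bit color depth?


Colors = 2^bits = 2^26
= 67,108,864 colors


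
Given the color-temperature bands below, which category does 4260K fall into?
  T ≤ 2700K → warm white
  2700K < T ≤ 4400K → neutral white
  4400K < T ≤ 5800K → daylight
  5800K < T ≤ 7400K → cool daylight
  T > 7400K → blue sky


Temperature: 4260K
2700K < 4260K ≤ 4400K → neutral white
Classification: neutral white


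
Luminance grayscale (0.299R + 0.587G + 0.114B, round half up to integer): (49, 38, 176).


Gray = 0.299×R + 0.587×G + 0.114×B
Gray = 0.299×49 + 0.587×38 + 0.114×176
Gray = 14.651 + 22.306 + 20.064
Gray = 57.021 → round half up → 57
Gray = 57


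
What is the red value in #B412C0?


Color: #B412C0
R = B4 = 180
G = 12 = 18
B = C0 = 192
Red = 180


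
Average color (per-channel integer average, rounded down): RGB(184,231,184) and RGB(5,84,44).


Midpoint: each channel = ⌊(C₁+C₂)/2⌋
R: ⌊(184+5)/2⌋ = 94
G: ⌊(231+84)/2⌋ = 157
B: ⌊(184+44)/2⌋ = 114
= RGB(94, 157, 114)


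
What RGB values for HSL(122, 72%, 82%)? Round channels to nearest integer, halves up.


H=122°, S=0.72, L=0.82
C = (1-|2L-1|)×S = (1-|0.64|)×0.72 = 0.2592
H' = H/60 = 122/60 ≈ 2.0333; X = C×(1-|H' mod 2 - 1|) = 0.00864
m = L - C/2 = 0.82 - 0.1296 = 0.6904
Sector ⌊H'⌋ = 2 → (R',G',B') = (0.0, 0.2592, 0.00864)
RGB = ((R'+m)×255, (G'+m)×255, (B'+m)×255) = (176.052, 242.148, 178.2552)
Round half up → RGB(176, 242, 178)


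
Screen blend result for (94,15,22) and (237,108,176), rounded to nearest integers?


Screen: C = 255 - (255-A)×(255-B)/255, rounded to nearest integer
R: 255 - (255-94)×(255-237)/255 = 255 - 2898/255 ≈ 255 - 11.365 = 243.635 → 244
G: 255 - (255-15)×(255-108)/255 = 255 - 35280/255 ≈ 255 - 138.353 = 116.647 → 117
B: 255 - (255-22)×(255-176)/255 = 255 - 18407/255 ≈ 255 - 72.184 = 182.816 → 183
= RGB(244, 117, 183)


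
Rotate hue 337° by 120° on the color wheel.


New hue = (H + rotation) mod 360
New hue = (337 + 120) mod 360
= 457 mod 360
= 97°


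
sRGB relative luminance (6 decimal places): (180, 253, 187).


Linearize each channel (sRGB transfer function): c = v/255; c_lin = c/12.92 if c ≤ 0.04045, else ((c+0.055)/1.055)^2.4
  R: 180/255 ≈ 0.705882 > 0.04045 → ((0.705882+0.055)/1.055)^2.4 ≈ 0.456411
  G: 253/255 ≈ 0.992157 > 0.04045 → ((0.992157+0.055)/1.055)^2.4 ≈ 0.982251
  B: 187/255 ≈ 0.733333 > 0.04045 → ((0.733333+0.055)/1.055)^2.4 ≈ 0.496933
R_lin = 0.456411, G_lin = 0.982251, B_lin = 0.496933
L = 0.2126×R + 0.7152×G + 0.0722×B
L = 0.2126×0.456411 + 0.7152×0.982251 + 0.0722×0.496933
L ≈ 0.835417


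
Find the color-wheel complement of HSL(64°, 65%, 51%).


Complement = opposite side of color wheel = hue + 180°
H' = (64 + 180) mod 360 = 244°
S and L unchanged.
= HSL(244°, 65%, 51%)


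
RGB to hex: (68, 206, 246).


R = 68 → 44 (hex)
G = 206 → CE (hex)
B = 246 → F6 (hex)
Hex = #44CEF6


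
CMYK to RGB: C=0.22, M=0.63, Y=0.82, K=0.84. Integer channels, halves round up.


R = 255 × (1-C) × (1-K) = 255 × 0.78 × 0.16 = 31.824 → 32
G = 255 × (1-M) × (1-K) = 255 × 0.37 × 0.16 = 15.096 → 15
B = 255 × (1-Y) × (1-K) = 255 × 0.18 × 0.16 = 7.344 → 7
= RGB(32, 15, 7)


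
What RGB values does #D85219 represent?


D8 → 216 (R)
52 → 82 (G)
19 → 25 (B)
= RGB(216, 82, 25)


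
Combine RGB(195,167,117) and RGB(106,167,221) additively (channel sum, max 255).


Additive: each channel = min(255, C₁+C₂)
R: 195+106 = 301 → 255
G: 167+167 = 334 → 255
B: 117+221 = 338 → 255
= RGB(255, 255, 255)


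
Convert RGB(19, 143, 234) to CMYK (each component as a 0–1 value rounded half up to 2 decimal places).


R'=19/255≈0.0745, G'=143/255≈0.5608, B'=234/255≈0.9176
K = 1 - max(R',G',B') = 1 - 234/255 = 21/255 = 0.08235… → 0.08
(1-R'-K)/(1-K) simplifies to (max-R)/max with max = 234:
C = (234-19)/234 = 215/234 = 0.91880… → 0.92
M = (234-143)/234 = 91/234 = 0.38888… → 0.39
Y = (234-234)/234 = 0/234 = 0 → 0.00
= CMYK(0.92, 0.39, 0.00, 0.08)


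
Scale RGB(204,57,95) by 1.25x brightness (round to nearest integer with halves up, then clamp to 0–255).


Multiply each channel by 1.25, round half up, clamp to [0, 255]
R: 204×1.25 = 255
G: 57×1.25 = 71.25 → round → 71
B: 95×1.25 = 118.75 → round → 119
= RGB(255, 71, 119)


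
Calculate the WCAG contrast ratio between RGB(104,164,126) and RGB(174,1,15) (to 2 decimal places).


Linearize each sRGB channel c=v/255: c/12.92 if c ≤ 0.04045 else ((c+0.055)/1.055)^2.4
L = 0.2126×R_lin + 0.7152×G_lin + 0.0722×B_lin
Color 1 (104,164,126):
  R=104: 104/255≈0.4078 > 0.04045 → ((0.4078+0.055)/1.055)^2.4 ≈ 0.13843
  G=164: 164/255≈0.6431 > 0.04045 → ((0.6431+0.055)/1.055)^2.4 ≈ 0.37124
  B=126: 126/255≈0.4941 > 0.04045 → ((0.4941+0.055)/1.055)^2.4 ≈ 0.20864
  L1 = 0.2126×0.13843 + 0.7152×0.37124 + 0.0722×0.20864 ≈ 0.31000
Color 2 (174,1,15):
  R=174: 174/255≈0.6824 > 0.04045 → ((0.6824+0.055)/1.055)^2.4 ≈ 0.42327
  G=1: 1/255≈0.0039 ≤ 0.04045 → 0.0039/12.92 ≈ 0.00030
  B=15: 15/255≈0.0588 > 0.04045 → ((0.0588+0.055)/1.055)^2.4 ≈ 0.00478
  L2 = 0.2126×0.42327 + 0.7152×0.00030 + 0.0722×0.00478 ≈ 0.09055
Lighter = 0.31000, Darker = 0.09055
Ratio = (L_lighter + 0.05) / (L_darker + 0.05)
Ratio = (0.31000 + 0.05) / (0.09055 + 0.05) = 0.36000 / 0.14055 ≈ 2.5614
Ratio ≈ 2.56:1


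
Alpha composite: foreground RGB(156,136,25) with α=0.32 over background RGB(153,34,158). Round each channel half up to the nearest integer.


C = α×F + (1-α)×B, with 1-α = 0.68
R: 0.32×156 + 0.68×153 = 49.92 + 104.04 = 153.96 → 154
G: 0.32×136 + 0.68×34 = 43.52 + 23.12 = 66.64 → 67
B: 0.32×25 + 0.68×158 = 8.00 + 107.44 = 115.44 → 115
= RGB(154, 67, 115)


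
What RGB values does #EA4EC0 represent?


EA → 234 (R)
4E → 78 (G)
C0 → 192 (B)
= RGB(234, 78, 192)


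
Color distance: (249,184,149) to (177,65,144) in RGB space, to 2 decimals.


d = √[(R₁-R₂)² + (G₁-G₂)² + (B₁-B₂)²]
d = √[(249-177)² + (184-65)² + (149-144)²]
d = √[5184 + 14161 + 25]
d = √19370
d ≈ 139.18


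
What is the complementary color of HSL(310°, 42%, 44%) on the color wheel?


Complement = opposite side of color wheel = hue + 180°
H' = (310 + 180) mod 360 = 130°
S and L unchanged.
= HSL(130°, 42%, 44%)


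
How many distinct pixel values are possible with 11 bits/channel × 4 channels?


Total bits = 11 bits/channel × 4 channels = 44 bits
Distinct pixel values = 2^44
= 17,592,186,044,416 pixel values


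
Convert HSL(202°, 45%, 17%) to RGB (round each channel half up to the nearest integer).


H=202°, S=0.45, L=0.17
C = (1-|2L-1|)×S = (1-|-0.66|)×0.45 = 0.153
H' = H/60 = 202/60 ≈ 3.3667; X = C×(1-|H' mod 2 - 1|) = 0.0969
m = L - C/2 = 0.17 - 0.0765 = 0.0935
Sector ⌊H'⌋ = 3 → (R',G',B') = (0.0, 0.0969, 0.153)
RGB = ((R'+m)×255, (G'+m)×255, (B'+m)×255) = (23.8425, 48.552, 62.8575)
Round half up → RGB(24, 49, 63)


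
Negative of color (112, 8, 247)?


Invert: (255-R, 255-G, 255-B)
R: 255-112 = 143
G: 255-8 = 247
B: 255-247 = 8
= RGB(143, 247, 8)


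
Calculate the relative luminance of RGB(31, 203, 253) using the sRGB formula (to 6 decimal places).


Linearize each channel (sRGB transfer function): c = v/255; c_lin = c/12.92 if c ≤ 0.04045, else ((c+0.055)/1.055)^2.4
  R: 31/255 ≈ 0.121569 > 0.04045 → ((0.121569+0.055)/1.055)^2.4 ≈ 0.013702
  G: 203/255 ≈ 0.796078 > 0.04045 → ((0.796078+0.055)/1.055)^2.4 ≈ 0.597202
  B: 253/255 ≈ 0.992157 > 0.04045 → ((0.992157+0.055)/1.055)^2.4 ≈ 0.982251
R_lin = 0.013702, G_lin = 0.597202, B_lin = 0.982251
L = 0.2126×R + 0.7152×G + 0.0722×B
L = 0.2126×0.013702 + 0.7152×0.597202 + 0.0722×0.982251
L ≈ 0.500950


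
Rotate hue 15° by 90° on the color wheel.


New hue = (H + rotation) mod 360
New hue = (15 + 90) mod 360
= 105 mod 360
= 105°


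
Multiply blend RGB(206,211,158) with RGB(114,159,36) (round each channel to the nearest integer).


Multiply: C = A×B/255, rounded to nearest integer
R: 206×114/255 = 23484/255 ≈ 92.094 → 92
G: 211×159/255 = 33549/255 ≈ 131.565 → 132
B: 158×36/255 = 5688/255 ≈ 22.306 → 22
= RGB(92, 132, 22)


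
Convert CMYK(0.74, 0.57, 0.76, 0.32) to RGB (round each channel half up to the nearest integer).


R = 255 × (1-C) × (1-K) = 255 × 0.26 × 0.68 = 45.084 → 45
G = 255 × (1-M) × (1-K) = 255 × 0.43 × 0.68 = 74.562 → 75
B = 255 × (1-Y) × (1-K) = 255 × 0.24 × 0.68 = 41.616 → 42
= RGB(45, 75, 42)


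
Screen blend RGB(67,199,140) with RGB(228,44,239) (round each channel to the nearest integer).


Screen: C = 255 - (255-A)×(255-B)/255, rounded to nearest integer
R: 255 - (255-67)×(255-228)/255 = 255 - 5076/255 ≈ 255 - 19.906 = 235.094 → 235
G: 255 - (255-199)×(255-44)/255 = 255 - 11816/255 ≈ 255 - 46.337 = 208.663 → 209
B: 255 - (255-140)×(255-239)/255 = 255 - 1840/255 ≈ 255 - 7.216 = 247.784 → 248
= RGB(235, 209, 248)


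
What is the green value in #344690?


Color: #344690
R = 34 = 52
G = 46 = 70
B = 90 = 144
Green = 70


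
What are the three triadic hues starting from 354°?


Triadic: equally spaced at 120° intervals
H1 = 354°
H2 = (354 + 120) mod 360 = 114°
H3 = (354 + 240) mod 360 = 234°
Triadic = 354°, 114°, 234°


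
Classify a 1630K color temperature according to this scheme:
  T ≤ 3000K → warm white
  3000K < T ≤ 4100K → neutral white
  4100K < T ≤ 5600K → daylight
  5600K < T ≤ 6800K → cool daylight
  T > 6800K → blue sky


Temperature: 1630K
1630K ≤ 3000K → warm white
Classification: warm white


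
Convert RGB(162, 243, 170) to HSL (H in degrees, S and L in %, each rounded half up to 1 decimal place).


Normalize: R'=162/255≈0.6353, G'=243/255≈0.9529, B'=170/255≈0.6667
Max=243/255, Min=162/255, Δ=Max-Min=81/255
L = (Max+Min)/2 = (243+162)/510 = 405/510 = 0.79411… → L = 79.4%
L > 0.5 → S = Δ/(2-Max-Min) = 81/(510-243-162) = 81/105 = 0.77142… → S = 77.1%
(the 1/255 factors cancel in S and H, so raw channel differences can be used)
Max is G' → H = 60 × ((B-R)/Δ + 2) = 60 × ((170-162)/81 + 2)
  8/81 + 2 = 0.0987… + 2 = 2.0987…
  H = 60 × 2.0987… = 125.925…° → H = 125.9°
= HSL(125.9°, 77.1%, 79.4%)


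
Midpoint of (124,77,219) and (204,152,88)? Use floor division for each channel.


Midpoint: each channel = ⌊(C₁+C₂)/2⌋
R: ⌊(124+204)/2⌋ = 164
G: ⌊(77+152)/2⌋ = 114
B: ⌊(219+88)/2⌋ = 153
= RGB(164, 114, 153)


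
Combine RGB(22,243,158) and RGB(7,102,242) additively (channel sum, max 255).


Additive: each channel = min(255, C₁+C₂)
R: 22+7 = 29 → 29
G: 243+102 = 345 → 255
B: 158+242 = 400 → 255
= RGB(29, 255, 255)


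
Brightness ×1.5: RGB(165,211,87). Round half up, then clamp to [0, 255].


Multiply each channel by 1.5, round half up, clamp to [0, 255]
R: 165×1.5 = 247.5 → round → 248
G: 211×1.5 = 316.5 → round → 317 → clamp → 255
B: 87×1.5 = 130.5 → round → 131
= RGB(248, 255, 131)


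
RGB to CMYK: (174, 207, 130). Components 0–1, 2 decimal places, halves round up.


R'=174/255≈0.6824, G'=207/255≈0.8118, B'=130/255≈0.5098
K = 1 - max(R',G',B') = 1 - 207/255 = 48/255 = 0.18823… → 0.19
(1-R'-K)/(1-K) simplifies to (max-R)/max with max = 207:
C = (207-174)/207 = 33/207 = 0.15942… → 0.16
M = (207-207)/207 = 0/207 = 0 → 0.00
Y = (207-130)/207 = 77/207 = 0.37198… → 0.37
= CMYK(0.16, 0.00, 0.37, 0.19)


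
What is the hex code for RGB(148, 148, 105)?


R = 148 → 94 (hex)
G = 148 → 94 (hex)
B = 105 → 69 (hex)
Hex = #949469


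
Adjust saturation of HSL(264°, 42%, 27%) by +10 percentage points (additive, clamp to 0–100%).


Original S = 42%
Adjustment = +10 percentage points
New S = 42 + (10) = 52
Clamp to [0, 100] → 52
= HSL(264°, 52%, 27%)


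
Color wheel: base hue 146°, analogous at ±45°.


Base hue: 146°
Left analog: (146 - 45) mod 360 = 101°
Right analog: (146 + 45) mod 360 = 191°
Analogous hues = 101° and 191°


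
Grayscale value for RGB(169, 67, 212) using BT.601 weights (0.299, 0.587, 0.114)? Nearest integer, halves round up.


Gray = 0.299×R + 0.587×G + 0.114×B
Gray = 0.299×169 + 0.587×67 + 0.114×212
Gray = 50.531 + 39.329 + 24.168
Gray = 114.028 → round half up → 114
Gray = 114


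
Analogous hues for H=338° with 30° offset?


Base hue: 338°
Left analog: (338 - 30) mod 360 = 308°
Right analog: (338 + 30) mod 360 = 8°
Analogous hues = 308° and 8°


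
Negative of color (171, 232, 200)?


Invert: (255-R, 255-G, 255-B)
R: 255-171 = 84
G: 255-232 = 23
B: 255-200 = 55
= RGB(84, 23, 55)


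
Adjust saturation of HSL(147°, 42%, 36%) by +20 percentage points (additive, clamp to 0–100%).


Original S = 42%
Adjustment = +20 percentage points
New S = 42 + (20) = 62
Clamp to [0, 100] → 62
= HSL(147°, 62%, 36%)


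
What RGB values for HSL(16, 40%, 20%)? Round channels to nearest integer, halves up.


H=16°, S=0.40, L=0.20
C = (1-|2L-1|)×S = (1-|-0.60|)×0.40 = 0.16
H' = H/60 = 16/60 ≈ 0.2667; X = C×(1-|H' mod 2 - 1|) ≈ 0.0427
m = L - C/2 = 0.20 - 0.08 = 0.12
Sector ⌊H'⌋ = 0 → (R',G',B') = (0.16, ≈0.0427, 0.0)
RGB = ((R'+m)×255, (G'+m)×255, (B'+m)×255) = (71.4, 41.48, 30.6)
Round half up → RGB(71, 41, 31)


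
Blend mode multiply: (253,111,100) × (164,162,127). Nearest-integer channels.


Multiply: C = A×B/255, rounded to nearest integer
R: 253×164/255 = 41492/255 ≈ 162.714 → 163
G: 111×162/255 = 17982/255 ≈ 70.518 → 71
B: 100×127/255 = 12700/255 ≈ 49.804 → 50
= RGB(163, 71, 50)


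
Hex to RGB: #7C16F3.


7C → 124 (R)
16 → 22 (G)
F3 → 243 (B)
= RGB(124, 22, 243)


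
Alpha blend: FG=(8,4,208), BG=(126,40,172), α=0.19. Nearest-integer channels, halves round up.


C = α×F + (1-α)×B, with 1-α = 0.81
R: 0.19×8 + 0.81×126 = 1.52 + 102.06 = 103.58 → 104
G: 0.19×4 + 0.81×40 = 0.76 + 32.40 = 33.16 → 33
B: 0.19×208 + 0.81×172 = 39.52 + 139.32 = 178.84 → 179
= RGB(104, 33, 179)


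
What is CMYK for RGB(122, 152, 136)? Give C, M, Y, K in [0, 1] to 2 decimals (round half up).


R'=122/255≈0.4784, G'=152/255≈0.5961, B'=136/255≈0.5333
K = 1 - max(R',G',B') = 1 - 152/255 = 103/255 = 0.40392… → 0.40
(1-R'-K)/(1-K) simplifies to (max-R)/max with max = 152:
C = (152-122)/152 = 30/152 = 0.19736… → 0.20
M = (152-152)/152 = 0/152 = 0 → 0.00
Y = (152-136)/152 = 16/152 = 0.10526… → 0.11
= CMYK(0.20, 0.00, 0.11, 0.40)


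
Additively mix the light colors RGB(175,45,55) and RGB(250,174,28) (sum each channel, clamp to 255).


Additive: each channel = min(255, C₁+C₂)
R: 175+250 = 425 → 255
G: 45+174 = 219 → 219
B: 55+28 = 83 → 83
= RGB(255, 219, 83)


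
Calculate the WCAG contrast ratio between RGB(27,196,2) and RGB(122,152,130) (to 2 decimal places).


Linearize each sRGB channel c=v/255: c/12.92 if c ≤ 0.04045 else ((c+0.055)/1.055)^2.4
L = 0.2126×R_lin + 0.7152×G_lin + 0.0722×B_lin
Color 1 (27,196,2):
  R=27: 27/255≈0.1059 > 0.04045 → ((0.1059+0.055)/1.055)^2.4 ≈ 0.01096
  G=196: 196/255≈0.7686 > 0.04045 → ((0.7686+0.055)/1.055)^2.4 ≈ 0.55201
  B=2: 2/255≈0.0078 ≤ 0.04045 → 0.0078/12.92 ≈ 0.00061
  L1 = 0.2126×0.01096 + 0.7152×0.55201 + 0.0722×0.00061 ≈ 0.39717
Color 2 (122,152,130):
  R=122: 122/255≈0.4784 > 0.04045 → ((0.4784+0.055)/1.055)^2.4 ≈ 0.19462
  G=152: 152/255≈0.5961 > 0.04045 → ((0.5961+0.055)/1.055)^2.4 ≈ 0.31399
  B=130: 130/255≈0.5098 > 0.04045 → ((0.5098+0.055)/1.055)^2.4 ≈ 0.22323
  L2 = 0.2126×0.19462 + 0.7152×0.31399 + 0.0722×0.22323 ≈ 0.28206
Lighter = 0.39717, Darker = 0.28206
Ratio = (L_lighter + 0.05) / (L_darker + 0.05)
Ratio = (0.39717 + 0.05) / (0.28206 + 0.05) = 0.44717 / 0.33206 ≈ 1.3467
Ratio ≈ 1.35:1


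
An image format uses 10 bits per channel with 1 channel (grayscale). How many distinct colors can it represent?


Total bits = 10 bits/channel × 1 channels = 10 bits
Distinct colors = 2^10
= 1,024 colors


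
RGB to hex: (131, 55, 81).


R = 131 → 83 (hex)
G = 55 → 37 (hex)
B = 81 → 51 (hex)
Hex = #833751


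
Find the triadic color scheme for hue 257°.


Triadic: equally spaced at 120° intervals
H1 = 257°
H2 = (257 + 120) mod 360 = 17°
H3 = (257 + 240) mod 360 = 137°
Triadic = 257°, 17°, 137°


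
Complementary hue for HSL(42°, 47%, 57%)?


Complement = opposite side of color wheel = hue + 180°
H' = (42 + 180) mod 360 = 222°
S and L unchanged.
= HSL(222°, 47%, 57%)


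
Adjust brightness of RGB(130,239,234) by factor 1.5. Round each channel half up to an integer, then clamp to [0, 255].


Multiply each channel by 1.5, round half up, clamp to [0, 255]
R: 130×1.5 = 195
G: 239×1.5 = 358.5 → round → 359 → clamp → 255
B: 234×1.5 = 351 → clamp → 255
= RGB(195, 255, 255)


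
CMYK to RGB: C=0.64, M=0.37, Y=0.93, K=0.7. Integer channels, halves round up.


R = 255 × (1-C) × (1-K) = 255 × 0.36 × 0.30 = 27.54 → 28
G = 255 × (1-M) × (1-K) = 255 × 0.63 × 0.30 = 48.195 → 48
B = 255 × (1-Y) × (1-K) = 255 × 0.07 × 0.30 = 5.355 → 5
= RGB(28, 48, 5)


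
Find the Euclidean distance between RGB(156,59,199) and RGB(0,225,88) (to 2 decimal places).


d = √[(R₁-R₂)² + (G₁-G₂)² + (B₁-B₂)²]
d = √[(156-0)² + (59-225)² + (199-88)²]
d = √[24336 + 27556 + 12321]
d = √64213
d ≈ 253.40


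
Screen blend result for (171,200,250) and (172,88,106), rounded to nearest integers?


Screen: C = 255 - (255-A)×(255-B)/255, rounded to nearest integer
R: 255 - (255-171)×(255-172)/255 = 255 - 6972/255 ≈ 255 - 27.341 = 227.659 → 228
G: 255 - (255-200)×(255-88)/255 = 255 - 9185/255 ≈ 255 - 36.020 = 218.980 → 219
B: 255 - (255-250)×(255-106)/255 = 255 - 745/255 ≈ 255 - 2.922 = 252.078 → 252
= RGB(228, 219, 252)


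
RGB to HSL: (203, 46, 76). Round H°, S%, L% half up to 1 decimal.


Normalize: R'=203/255≈0.7961, G'=46/255≈0.1804, B'=76/255≈0.2980
Max=203/255, Min=46/255, Δ=Max-Min=157/255
L = (Max+Min)/2 = (203+46)/510 = 249/510 = 0.48823… → L = 48.8%
L ≤ 0.5 → S = Δ/(Max+Min) = 157/(203+46) = 157/249 = 0.63052… → S = 63.1%
(the 1/255 factors cancel in S and H, so raw channel differences can be used)
Max is R' → H = 60 × (((G-B)/Δ) mod 6) = 60 × (((46-76)/157) mod 6)
  (-30)/157 = -0.1910…; negative, so add 6 → 5.8089…
  H = 60 × 5.8089… = 348.535…° → H = 348.5°
= HSL(348.5°, 63.1%, 48.8%)


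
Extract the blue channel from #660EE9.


Color: #660EE9
R = 66 = 102
G = 0E = 14
B = E9 = 233
Blue = 233


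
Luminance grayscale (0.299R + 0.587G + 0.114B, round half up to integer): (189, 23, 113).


Gray = 0.299×R + 0.587×G + 0.114×B
Gray = 0.299×189 + 0.587×23 + 0.114×113
Gray = 56.511 + 13.501 + 12.882
Gray = 82.894 → round half up → 83
Gray = 83


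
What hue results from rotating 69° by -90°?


New hue = (H + rotation) mod 360
New hue = (69 -90) mod 360
= -21 mod 360
= 339°


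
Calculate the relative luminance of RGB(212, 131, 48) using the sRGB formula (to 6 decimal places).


Linearize each channel (sRGB transfer function): c = v/255; c_lin = c/12.92 if c ≤ 0.04045, else ((c+0.055)/1.055)^2.4
  R: 212/255 ≈ 0.831373 > 0.04045 → ((0.831373+0.055)/1.055)^2.4 ≈ 0.658375
  G: 131/255 ≈ 0.513725 > 0.04045 → ((0.513725+0.055)/1.055)^2.4 ≈ 0.226966
  B: 48/255 ≈ 0.188235 > 0.04045 → ((0.188235+0.055)/1.055)^2.4 ≈ 0.029557
R_lin = 0.658375, G_lin = 0.226966, B_lin = 0.029557
L = 0.2126×R + 0.7152×G + 0.0722×B
L = 0.2126×0.658375 + 0.7152×0.226966 + 0.0722×0.029557
L ≈ 0.304430


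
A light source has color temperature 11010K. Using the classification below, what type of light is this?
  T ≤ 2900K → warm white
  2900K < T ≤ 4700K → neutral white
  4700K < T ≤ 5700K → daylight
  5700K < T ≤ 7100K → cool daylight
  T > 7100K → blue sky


Temperature: 11010K
11010K > 7100K → blue sky
Classification: blue sky


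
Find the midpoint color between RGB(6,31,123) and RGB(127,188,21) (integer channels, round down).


Midpoint: each channel = ⌊(C₁+C₂)/2⌋
R: ⌊(6+127)/2⌋ = 66
G: ⌊(31+188)/2⌋ = 109
B: ⌊(123+21)/2⌋ = 72
= RGB(66, 109, 72)


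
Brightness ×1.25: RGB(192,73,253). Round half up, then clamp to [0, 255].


Multiply each channel by 1.25, round half up, clamp to [0, 255]
R: 192×1.25 = 240
G: 73×1.25 = 91.25 → round → 91
B: 253×1.25 = 316.25 → round → 316 → clamp → 255
= RGB(240, 91, 255)


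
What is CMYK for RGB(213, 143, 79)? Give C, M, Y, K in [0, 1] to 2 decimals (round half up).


R'=213/255≈0.8353, G'=143/255≈0.5608, B'=79/255≈0.3098
K = 1 - max(R',G',B') = 1 - 213/255 = 42/255 = 0.16470… → 0.16
(1-R'-K)/(1-K) simplifies to (max-R)/max with max = 213:
C = (213-213)/213 = 0/213 = 0 → 0.00
M = (213-143)/213 = 70/213 = 0.32863… → 0.33
Y = (213-79)/213 = 134/213 = 0.62910… → 0.63
= CMYK(0.00, 0.33, 0.63, 0.16)


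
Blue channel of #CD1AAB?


Color: #CD1AAB
R = CD = 205
G = 1A = 26
B = AB = 171
Blue = 171


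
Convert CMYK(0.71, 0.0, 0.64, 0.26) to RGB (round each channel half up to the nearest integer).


R = 255 × (1-C) × (1-K) = 255 × 0.29 × 0.74 = 54.723 → 55
G = 255 × (1-M) × (1-K) = 255 × 1.00 × 0.74 = 188.7 → 189
B = 255 × (1-Y) × (1-K) = 255 × 0.36 × 0.74 = 67.932 → 68
= RGB(55, 189, 68)


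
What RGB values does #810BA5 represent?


81 → 129 (R)
0B → 11 (G)
A5 → 165 (B)
= RGB(129, 11, 165)


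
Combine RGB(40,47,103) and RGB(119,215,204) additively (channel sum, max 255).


Additive: each channel = min(255, C₁+C₂)
R: 40+119 = 159 → 159
G: 47+215 = 262 → 255
B: 103+204 = 307 → 255
= RGB(159, 255, 255)


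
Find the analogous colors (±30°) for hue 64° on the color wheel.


Base hue: 64°
Left analog: (64 - 30) mod 360 = 34°
Right analog: (64 + 30) mod 360 = 94°
Analogous hues = 34° and 94°


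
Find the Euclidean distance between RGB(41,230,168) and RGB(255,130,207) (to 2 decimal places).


d = √[(R₁-R₂)² + (G₁-G₂)² + (B₁-B₂)²]
d = √[(41-255)² + (230-130)² + (168-207)²]
d = √[45796 + 10000 + 1521]
d = √57317
d ≈ 239.41


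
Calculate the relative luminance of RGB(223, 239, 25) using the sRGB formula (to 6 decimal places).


Linearize each channel (sRGB transfer function): c = v/255; c_lin = c/12.92 if c ≤ 0.04045, else ((c+0.055)/1.055)^2.4
  R: 223/255 ≈ 0.874510 > 0.04045 → ((0.874510+0.055)/1.055)^2.4 ≈ 0.737910
  G: 239/255 ≈ 0.937255 > 0.04045 → ((0.937255+0.055)/1.055)^2.4 ≈ 0.863157
  B: 25/255 ≈ 0.098039 > 0.04045 → ((0.098039+0.055)/1.055)^2.4 ≈ 0.009721
R_lin = 0.737910, G_lin = 0.863157, B_lin = 0.009721
L = 0.2126×R + 0.7152×G + 0.0722×B
L = 0.2126×0.737910 + 0.7152×0.863157 + 0.0722×0.009721
L ≈ 0.774912


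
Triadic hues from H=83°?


Triadic: equally spaced at 120° intervals
H1 = 83°
H2 = (83 + 120) mod 360 = 203°
H3 = (83 + 240) mod 360 = 323°
Triadic = 83°, 203°, 323°


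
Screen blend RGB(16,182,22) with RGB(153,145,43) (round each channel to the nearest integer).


Screen: C = 255 - (255-A)×(255-B)/255, rounded to nearest integer
R: 255 - (255-16)×(255-153)/255 = 255 - 24378/255 ≈ 255 - 95.600 = 159.400 → 159
G: 255 - (255-182)×(255-145)/255 = 255 - 8030/255 ≈ 255 - 31.490 = 223.510 → 224
B: 255 - (255-22)×(255-43)/255 = 255 - 49396/255 ≈ 255 - 193.710 = 61.290 → 61
= RGB(159, 224, 61)


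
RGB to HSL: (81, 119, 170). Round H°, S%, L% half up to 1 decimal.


Normalize: R'=81/255≈0.3176, G'=119/255≈0.4667, B'=170/255≈0.6667
Max=170/255, Min=81/255, Δ=Max-Min=89/255
L = (Max+Min)/2 = (170+81)/510 = 251/510 = 0.49215… → L = 49.2%
L ≤ 0.5 → S = Δ/(Max+Min) = 89/(170+81) = 89/251 = 0.35458… → S = 35.5%
(the 1/255 factors cancel in S and H, so raw channel differences can be used)
Max is B' → H = 60 × ((R-G)/Δ + 4) = 60 × ((81-119)/89 + 4)
  -38/89 + 4 = -0.4269… + 4 = 3.5730…
  H = 60 × 3.5730… = 214.382…° → H = 214.4°
= HSL(214.4°, 35.5%, 49.2%)


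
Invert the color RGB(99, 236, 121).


Invert: (255-R, 255-G, 255-B)
R: 255-99 = 156
G: 255-236 = 19
B: 255-121 = 134
= RGB(156, 19, 134)


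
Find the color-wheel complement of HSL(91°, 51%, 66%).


Complement = opposite side of color wheel = hue + 180°
H' = (91 + 180) mod 360 = 271°
S and L unchanged.
= HSL(271°, 51%, 66%)


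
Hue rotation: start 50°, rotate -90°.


New hue = (H + rotation) mod 360
New hue = (50 -90) mod 360
= -40 mod 360
= 320°


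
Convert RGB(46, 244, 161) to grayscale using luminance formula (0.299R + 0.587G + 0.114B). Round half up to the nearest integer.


Gray = 0.299×R + 0.587×G + 0.114×B
Gray = 0.299×46 + 0.587×244 + 0.114×161
Gray = 13.754 + 143.228 + 18.354
Gray = 175.336 → round half up → 175
Gray = 175


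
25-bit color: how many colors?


Colors = 2^bits = 2^25
= 33,554,432 colors


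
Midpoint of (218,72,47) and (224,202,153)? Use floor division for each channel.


Midpoint: each channel = ⌊(C₁+C₂)/2⌋
R: ⌊(218+224)/2⌋ = 221
G: ⌊(72+202)/2⌋ = 137
B: ⌊(47+153)/2⌋ = 100
= RGB(221, 137, 100)


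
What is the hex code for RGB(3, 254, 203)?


R = 3 → 03 (hex)
G = 254 → FE (hex)
B = 203 → CB (hex)
Hex = #03FECB


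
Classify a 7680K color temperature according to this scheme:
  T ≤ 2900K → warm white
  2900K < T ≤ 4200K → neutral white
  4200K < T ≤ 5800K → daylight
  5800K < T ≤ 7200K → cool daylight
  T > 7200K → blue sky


Temperature: 7680K
7680K > 7200K → blue sky
Classification: blue sky


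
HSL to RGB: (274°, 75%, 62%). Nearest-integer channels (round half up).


H=274°, S=0.75, L=0.62
C = (1-|2L-1|)×S = (1-|0.24|)×0.75 = 0.57
H' = H/60 = 274/60 ≈ 4.5667; X = C×(1-|H' mod 2 - 1|) = 0.323
m = L - C/2 = 0.62 - 0.285 = 0.335
Sector ⌊H'⌋ = 4 → (R',G',B') = (0.323, 0.0, 0.57)
RGB = ((R'+m)×255, (G'+m)×255, (B'+m)×255) = (167.79, 85.425, 230.775)
Round half up → RGB(168, 85, 231)


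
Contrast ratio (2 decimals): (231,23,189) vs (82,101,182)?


Linearize each sRGB channel c=v/255: c/12.92 if c ≤ 0.04045 else ((c+0.055)/1.055)^2.4
L = 0.2126×R_lin + 0.7152×G_lin + 0.0722×B_lin
Color 1 (231,23,189):
  R=231: 231/255≈0.9059 > 0.04045 → ((0.9059+0.055)/1.055)^2.4 ≈ 0.79910
  G=23: 23/255≈0.0902 > 0.04045 → ((0.0902+0.055)/1.055)^2.4 ≈ 0.00857
  B=189: 189/255≈0.7412 > 0.04045 → ((0.7412+0.055)/1.055)^2.4 ≈ 0.50888
  L1 = 0.2126×0.79910 + 0.7152×0.00857 + 0.0722×0.50888 ≈ 0.21276
Color 2 (82,101,182):
  R=82: 82/255≈0.3216 > 0.04045 → ((0.3216+0.055)/1.055)^2.4 ≈ 0.08438
  G=101: 101/255≈0.3961 > 0.04045 → ((0.3961+0.055)/1.055)^2.4 ≈ 0.13014
  B=182: 182/255≈0.7137 > 0.04045 → ((0.7137+0.055)/1.055)^2.4 ≈ 0.46778
  L2 = 0.2126×0.08438 + 0.7152×0.13014 + 0.0722×0.46778 ≈ 0.14479
Lighter = 0.21276, Darker = 0.14479
Ratio = (L_lighter + 0.05) / (L_darker + 0.05)
Ratio = (0.21276 + 0.05) / (0.14479 + 0.05) = 0.26276 / 0.19479 ≈ 1.3490
Ratio ≈ 1.35:1


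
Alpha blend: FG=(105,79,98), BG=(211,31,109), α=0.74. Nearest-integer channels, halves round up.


C = α×F + (1-α)×B, with 1-α = 0.26
R: 0.74×105 + 0.26×211 = 77.70 + 54.86 = 132.56 → 133
G: 0.74×79 + 0.26×31 = 58.46 + 8.06 = 66.52 → 67
B: 0.74×98 + 0.26×109 = 72.52 + 28.34 = 100.86 → 101
= RGB(133, 67, 101)


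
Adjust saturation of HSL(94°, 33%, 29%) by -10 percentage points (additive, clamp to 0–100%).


Original S = 33%
Adjustment = -10 percentage points
New S = 33 + (-10) = 23
Clamp to [0, 100] → 23
= HSL(94°, 23%, 29%)


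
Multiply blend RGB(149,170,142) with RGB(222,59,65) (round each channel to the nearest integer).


Multiply: C = A×B/255, rounded to nearest integer
R: 149×222/255 = 33078/255 ≈ 129.718 → 130
G: 170×59/255 = 10030/255 ≈ 39.333 → 39
B: 142×65/255 = 9230/255 ≈ 36.196 → 36
= RGB(130, 39, 36)


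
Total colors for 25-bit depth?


Colors = 2^bits = 2^25
= 33,554,432 colors


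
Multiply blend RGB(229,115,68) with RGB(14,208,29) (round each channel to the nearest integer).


Multiply: C = A×B/255, rounded to nearest integer
R: 229×14/255 = 3206/255 ≈ 12.573 → 13
G: 115×208/255 = 23920/255 ≈ 93.804 → 94
B: 68×29/255 = 1972/255 ≈ 7.733 → 8
= RGB(13, 94, 8)


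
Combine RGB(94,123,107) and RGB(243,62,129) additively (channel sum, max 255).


Additive: each channel = min(255, C₁+C₂)
R: 94+243 = 337 → 255
G: 123+62 = 185 → 185
B: 107+129 = 236 → 236
= RGB(255, 185, 236)


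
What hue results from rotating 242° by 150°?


New hue = (H + rotation) mod 360
New hue = (242 + 150) mod 360
= 392 mod 360
= 32°


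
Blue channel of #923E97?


Color: #923E97
R = 92 = 146
G = 3E = 62
B = 97 = 151
Blue = 151


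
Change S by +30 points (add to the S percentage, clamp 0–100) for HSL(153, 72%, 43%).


Original S = 72%
Adjustment = +30 percentage points
New S = 72 + (30) = 102
Clamp to [0, 100] → 100
= HSL(153°, 100%, 43%)


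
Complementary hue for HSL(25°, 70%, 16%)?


Complement = opposite side of color wheel = hue + 180°
H' = (25 + 180) mod 360 = 205°
S and L unchanged.
= HSL(205°, 70%, 16%)


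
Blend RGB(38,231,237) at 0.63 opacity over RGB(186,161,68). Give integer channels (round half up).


C = α×F + (1-α)×B, with 1-α = 0.37
R: 0.63×38 + 0.37×186 = 23.94 + 68.82 = 92.76 → 93
G: 0.63×231 + 0.37×161 = 145.53 + 59.57 = 205.10 → 205
B: 0.63×237 + 0.37×68 = 149.31 + 25.16 = 174.47 → 174
= RGB(93, 205, 174)


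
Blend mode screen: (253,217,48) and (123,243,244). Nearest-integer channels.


Screen: C = 255 - (255-A)×(255-B)/255, rounded to nearest integer
R: 255 - (255-253)×(255-123)/255 = 255 - 264/255 ≈ 255 - 1.035 = 253.965 → 254
G: 255 - (255-217)×(255-243)/255 = 255 - 456/255 ≈ 255 - 1.788 = 253.212 → 253
B: 255 - (255-48)×(255-244)/255 = 255 - 2277/255 ≈ 255 - 8.929 = 246.071 → 246
= RGB(254, 253, 246)


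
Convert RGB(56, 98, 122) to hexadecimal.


R = 56 → 38 (hex)
G = 98 → 62 (hex)
B = 122 → 7A (hex)
Hex = #38627A


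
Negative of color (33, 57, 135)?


Invert: (255-R, 255-G, 255-B)
R: 255-33 = 222
G: 255-57 = 198
B: 255-135 = 120
= RGB(222, 198, 120)


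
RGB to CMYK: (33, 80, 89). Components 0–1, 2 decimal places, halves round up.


R'=33/255≈0.1294, G'=80/255≈0.3137, B'=89/255≈0.3490
K = 1 - max(R',G',B') = 1 - 89/255 = 166/255 = 0.65098… → 0.65
(1-R'-K)/(1-K) simplifies to (max-R)/max with max = 89:
C = (89-33)/89 = 56/89 = 0.62921… → 0.63
M = (89-80)/89 = 9/89 = 0.10112… → 0.10
Y = (89-89)/89 = 0/89 = 0 → 0.00
= CMYK(0.63, 0.10, 0.00, 0.65)


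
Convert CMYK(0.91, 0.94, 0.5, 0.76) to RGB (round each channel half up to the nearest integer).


R = 255 × (1-C) × (1-K) = 255 × 0.09 × 0.24 = 5.508 → 6
G = 255 × (1-M) × (1-K) = 255 × 0.06 × 0.24 = 3.672 → 4
B = 255 × (1-Y) × (1-K) = 255 × 0.50 × 0.24 = 30.6 → 31
= RGB(6, 4, 31)


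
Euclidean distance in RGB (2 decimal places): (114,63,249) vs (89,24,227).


d = √[(R₁-R₂)² + (G₁-G₂)² + (B₁-B₂)²]
d = √[(114-89)² + (63-24)² + (249-227)²]
d = √[625 + 1521 + 484]
d = √2630
d ≈ 51.28


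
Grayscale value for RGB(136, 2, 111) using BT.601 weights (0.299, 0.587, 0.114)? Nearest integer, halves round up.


Gray = 0.299×R + 0.587×G + 0.114×B
Gray = 0.299×136 + 0.587×2 + 0.114×111
Gray = 40.664 + 1.174 + 12.654
Gray = 54.492 → round half up → 54
Gray = 54
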